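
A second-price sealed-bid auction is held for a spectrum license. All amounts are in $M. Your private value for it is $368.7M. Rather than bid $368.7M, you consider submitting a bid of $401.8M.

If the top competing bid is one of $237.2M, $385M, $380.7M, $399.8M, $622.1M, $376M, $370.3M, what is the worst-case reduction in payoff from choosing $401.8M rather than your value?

$31.1M

$237.2M: same outcome either way → loss $0M.
$385M: truthful gives $0M, deviation gives −$16.3M → loss $16.3M.
$380.7M: truthful gives $0M, deviation gives −$12M → loss $12M.
$399.8M: truthful gives $0M, deviation gives −$31.1M → loss $31.1M.
$622.1M: same outcome either way → loss $0M.
$376M: truthful gives $0M, deviation gives −$7.3M → loss $7.3M.
$370.3M: truthful gives $0M, deviation gives −$1.6M → loss $1.6M.
Maximum loss: $31.1M.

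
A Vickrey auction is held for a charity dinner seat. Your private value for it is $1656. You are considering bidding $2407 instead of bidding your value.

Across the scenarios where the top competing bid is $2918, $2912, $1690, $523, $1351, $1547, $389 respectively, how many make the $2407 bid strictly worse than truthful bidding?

The deviation hurts exactly when the highest competing bid lies strictly between $1656 and $2407 — overbidding then wins at a price above your value.
$2918: above both → same outcome either way.
$2912: above both → same outcome either way.
$1690: inside the interval → strictly worse (loss $34).
$523: below both → same outcome either way.
$1351: below both → same outcome either way.
$1547: below both → same outcome either way.
$389: below both → same outcome either way.
Count: 1.

1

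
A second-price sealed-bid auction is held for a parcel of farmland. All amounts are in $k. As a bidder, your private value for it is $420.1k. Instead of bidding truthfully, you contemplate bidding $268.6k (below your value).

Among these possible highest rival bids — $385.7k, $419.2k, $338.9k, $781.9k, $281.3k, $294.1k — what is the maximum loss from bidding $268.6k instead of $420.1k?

$385.7k: truthful gives $34.4k, deviation gives $0k → loss $34.4k.
$419.2k: truthful gives $0.9k, deviation gives $0k → loss $0.9k.
$338.9k: truthful gives $81.2k, deviation gives $0k → loss $81.2k.
$781.9k: same outcome either way → loss $0k.
$281.3k: truthful gives $138.8k, deviation gives $0k → loss $138.8k.
$294.1k: truthful gives $126k, deviation gives $0k → loss $126k.
Maximum loss: $138.8k.

$138.8k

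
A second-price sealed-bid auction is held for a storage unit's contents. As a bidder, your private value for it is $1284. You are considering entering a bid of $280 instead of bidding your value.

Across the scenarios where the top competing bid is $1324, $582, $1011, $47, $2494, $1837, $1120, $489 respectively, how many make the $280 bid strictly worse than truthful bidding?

4

The deviation hurts exactly when the highest competing bid lies strictly between $280 and $1284 — underbidding then forfeits a profitable win.
$1324: above both → same outcome either way.
$582: inside the interval → strictly worse (loss $702).
$1011: inside the interval → strictly worse (loss $273).
$47: below both → same outcome either way.
$2494: above both → same outcome either way.
$1837: above both → same outcome either way.
$1120: inside the interval → strictly worse (loss $164).
$489: inside the interval → strictly worse (loss $795).
Count: 4.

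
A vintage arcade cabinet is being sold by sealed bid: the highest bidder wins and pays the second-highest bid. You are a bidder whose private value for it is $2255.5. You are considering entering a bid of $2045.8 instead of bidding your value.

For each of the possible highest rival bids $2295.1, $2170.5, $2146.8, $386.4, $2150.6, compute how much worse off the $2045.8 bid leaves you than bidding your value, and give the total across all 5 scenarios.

The deviation costs you only when the competing bid falls strictly between $2045.8 and $2255.5; elsewhere both bids give the same outcome.
$2295.1: outcomes coincide → loss $0.
$2170.5: truthful payoff $85, deviation payoff $0 → loss $85.
$2146.8: truthful payoff $108.7, deviation payoff $0 → loss $108.7.
$386.4: outcomes coincide → loss $0.
$2150.6: truthful payoff $104.9, deviation payoff $0 → loss $104.9.
Total loss = $85 + $108.7 + $104.9 = $298.6.

$298.6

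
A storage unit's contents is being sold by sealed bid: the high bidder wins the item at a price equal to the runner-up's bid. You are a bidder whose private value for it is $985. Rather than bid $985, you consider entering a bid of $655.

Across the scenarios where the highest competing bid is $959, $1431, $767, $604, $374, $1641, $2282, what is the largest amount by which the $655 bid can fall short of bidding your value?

$218

$959: truthful gives $26, deviation gives $0 → loss $26.
$1431: same outcome either way → loss $0.
$767: truthful gives $218, deviation gives $0 → loss $218.
$604: same outcome either way → loss $0.
$374: same outcome either way → loss $0.
$1641: same outcome either way → loss $0.
$2282: same outcome either way → loss $0.
Maximum loss: $218.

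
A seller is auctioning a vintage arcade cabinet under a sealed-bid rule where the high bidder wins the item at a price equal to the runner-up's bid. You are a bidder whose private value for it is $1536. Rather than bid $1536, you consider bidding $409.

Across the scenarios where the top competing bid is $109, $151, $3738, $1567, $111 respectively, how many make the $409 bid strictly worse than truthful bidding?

The deviation hurts exactly when the highest competing bid lies strictly between $409 and $1536 — underbidding then forfeits a profitable win.
$109: below both → same outcome either way.
$151: below both → same outcome either way.
$3738: above both → same outcome either way.
$1567: above both → same outcome either way.
$111: below both → same outcome either way.
Count: 0.

0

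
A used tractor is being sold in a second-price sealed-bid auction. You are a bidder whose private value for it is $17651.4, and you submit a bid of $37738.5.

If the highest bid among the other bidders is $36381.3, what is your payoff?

−$18729.9

Your bid $37738.5 exceeds the highest competing bid $36381.3, so you win.
In a second-price auction the winner pays the second-highest bid, $36381.3.
Payoff = value − price = $17651.4 − $36381.3 = −$18729.9.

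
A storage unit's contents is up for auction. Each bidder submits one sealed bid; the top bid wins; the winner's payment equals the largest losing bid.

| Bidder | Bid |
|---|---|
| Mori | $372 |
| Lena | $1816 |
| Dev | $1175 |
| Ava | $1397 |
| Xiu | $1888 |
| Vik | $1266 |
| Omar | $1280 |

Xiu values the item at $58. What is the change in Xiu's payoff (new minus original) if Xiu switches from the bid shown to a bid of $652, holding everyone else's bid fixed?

The highest bid among the other bidders is $1816; Xiu's bid doesn't change that.
Original bid $1888: Xiu is highest, pays the top rival bid $1816; payoff $58 − $1816 = −$1758.
Alternative bid $652: Xiu is not highest (top rival bid is $1816); payoff $0.
Change in payoff = $0 − (−$1758) = $1758.

$1758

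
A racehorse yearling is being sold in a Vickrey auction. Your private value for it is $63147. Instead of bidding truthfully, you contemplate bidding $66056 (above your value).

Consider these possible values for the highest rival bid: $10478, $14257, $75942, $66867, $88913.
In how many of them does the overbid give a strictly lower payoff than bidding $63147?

0

The deviation hurts exactly when the highest competing bid lies strictly between $63147 and $66056 — overbidding then wins at a price above your value.
$10478: below both → same outcome either way.
$14257: below both → same outcome either way.
$75942: above both → same outcome either way.
$66867: above both → same outcome either way.
$88913: above both → same outcome either way.
Count: 0.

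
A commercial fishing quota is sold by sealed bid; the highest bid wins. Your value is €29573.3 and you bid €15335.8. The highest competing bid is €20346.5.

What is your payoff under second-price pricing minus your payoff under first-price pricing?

€0

Your bid €15335.8 is below €20346.5, so you lose under either rule.
Payoff is €0 in both cases; difference = €0.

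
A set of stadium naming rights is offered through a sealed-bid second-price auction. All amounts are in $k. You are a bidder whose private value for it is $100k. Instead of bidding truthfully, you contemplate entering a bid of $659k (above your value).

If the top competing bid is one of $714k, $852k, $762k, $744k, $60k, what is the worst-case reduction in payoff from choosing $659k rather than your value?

$714k: same outcome either way → loss $0k.
$852k: same outcome either way → loss $0k.
$762k: same outcome either way → loss $0k.
$744k: same outcome either way → loss $0k.
$60k: same outcome either way → loss $0k.
Maximum loss: $0k.

$0k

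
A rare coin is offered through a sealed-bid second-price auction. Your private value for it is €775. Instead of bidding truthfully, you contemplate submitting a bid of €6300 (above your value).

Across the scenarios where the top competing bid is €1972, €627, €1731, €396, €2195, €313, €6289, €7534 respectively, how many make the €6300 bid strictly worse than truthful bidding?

4

The deviation hurts exactly when the highest competing bid lies strictly between €775 and €6300 — overbidding then wins at a price above your value.
€1972: inside the interval → strictly worse (loss €1197).
€627: below both → same outcome either way.
€1731: inside the interval → strictly worse (loss €956).
€396: below both → same outcome either way.
€2195: inside the interval → strictly worse (loss €1420).
€313: below both → same outcome either way.
€6289: inside the interval → strictly worse (loss €5514).
€7534: above both → same outcome either way.
Count: 4.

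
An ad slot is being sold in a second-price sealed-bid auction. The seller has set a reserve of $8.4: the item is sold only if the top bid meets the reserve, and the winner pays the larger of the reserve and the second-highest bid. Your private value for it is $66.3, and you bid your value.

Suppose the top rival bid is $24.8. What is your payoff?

$41.5

Your bid $66.3 is the highest and exceeds the reserve.
Price = max(second-highest bid, reserve) = max($24.8, $8.4) = $24.8.
Payoff = $66.3 − $24.8 = $41.5.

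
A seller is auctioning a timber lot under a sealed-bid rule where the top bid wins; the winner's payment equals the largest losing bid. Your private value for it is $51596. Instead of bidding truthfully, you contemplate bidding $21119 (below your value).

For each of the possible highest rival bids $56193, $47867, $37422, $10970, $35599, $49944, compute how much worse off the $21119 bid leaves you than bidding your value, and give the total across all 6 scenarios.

$35552

The deviation costs you only when the competing bid falls strictly between $21119 and $51596; elsewhere both bids give the same outcome.
$56193: outcomes coincide → loss $0.
$47867: truthful payoff $3729, deviation payoff $0 → loss $3729.
$37422: truthful payoff $14174, deviation payoff $0 → loss $14174.
$10970: outcomes coincide → loss $0.
$35599: truthful payoff $15997, deviation payoff $0 → loss $15997.
$49944: truthful payoff $1652, deviation payoff $0 → loss $1652.
Total loss = $3729 + $14174 + $15997 + $1652 = $35552.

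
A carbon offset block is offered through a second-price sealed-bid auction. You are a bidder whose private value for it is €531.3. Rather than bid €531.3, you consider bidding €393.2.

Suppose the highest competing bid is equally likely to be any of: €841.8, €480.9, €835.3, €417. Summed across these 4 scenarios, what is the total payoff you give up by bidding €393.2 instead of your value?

€164.7

The deviation costs you only when the competing bid falls strictly between €393.2 and €531.3; elsewhere both bids give the same outcome.
€841.8: outcomes coincide → loss €0.
€480.9: truthful payoff €50.4, deviation payoff €0 → loss €50.4.
€835.3: outcomes coincide → loss €0.
€417: truthful payoff €114.3, deviation payoff €0 → loss €114.3.
Total loss = €50.4 + €114.3 = €164.7.
Truthful bidding weakly dominates here: raising your bid can only win items priced above your value, and lowering it can only forfeit items priced below.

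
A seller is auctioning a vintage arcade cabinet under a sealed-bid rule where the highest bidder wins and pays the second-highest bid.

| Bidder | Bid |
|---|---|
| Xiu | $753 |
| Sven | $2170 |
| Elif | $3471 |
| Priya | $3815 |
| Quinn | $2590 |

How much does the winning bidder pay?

$3471

Highest bid: Priya at $3815, so Priya wins.
Second-highest bid: Elif at $3471 — that is the price the winner pays.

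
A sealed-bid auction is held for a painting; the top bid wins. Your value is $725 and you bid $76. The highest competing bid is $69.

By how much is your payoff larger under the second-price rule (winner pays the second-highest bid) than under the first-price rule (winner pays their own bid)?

You have the highest bid, so you win under either rule.
Second-price: pay $69 → payoff $656.
First-price: pay your own bid $76 → payoff $649.
Difference = $656 − ($649) = $7.

$7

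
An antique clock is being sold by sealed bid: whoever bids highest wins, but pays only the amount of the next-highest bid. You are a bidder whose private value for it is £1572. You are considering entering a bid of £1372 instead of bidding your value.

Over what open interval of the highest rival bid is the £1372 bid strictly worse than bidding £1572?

(£1372, £1572)

If the competing bid is below £1372, both bids win at the same price — no difference.
If it is above £1572, both bids lose — no difference.
If it lies strictly between £1372 and £1572, bidding your value wins at a price below your value (positive payoff) while bidding £1372 loses (payoff 0).
So the deviation strictly hurts on the open interval (£1372, £1572).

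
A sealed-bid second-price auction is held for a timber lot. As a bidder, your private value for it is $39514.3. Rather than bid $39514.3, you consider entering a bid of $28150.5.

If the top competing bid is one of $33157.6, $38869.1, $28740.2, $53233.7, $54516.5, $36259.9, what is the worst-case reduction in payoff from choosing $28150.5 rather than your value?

$33157.6: truthful gives $6356.7, deviation gives $0 → loss $6356.7.
$38869.1: truthful gives $645.2, deviation gives $0 → loss $645.2.
$28740.2: truthful gives $10774.1, deviation gives $0 → loss $10774.1.
$53233.7: same outcome either way → loss $0.
$54516.5: same outcome either way → loss $0.
$36259.9: truthful gives $3254.4, deviation gives $0 → loss $3254.4.
Maximum loss: $10774.1.

$10774.1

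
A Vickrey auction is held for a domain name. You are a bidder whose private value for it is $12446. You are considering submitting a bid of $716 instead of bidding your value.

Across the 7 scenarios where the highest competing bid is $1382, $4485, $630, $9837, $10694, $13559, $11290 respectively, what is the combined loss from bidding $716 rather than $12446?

The deviation costs you only when the competing bid falls strictly between $716 and $12446; elsewhere both bids give the same outcome.
$1382: truthful payoff $11064, deviation payoff $0 → loss $11064.
$4485: truthful payoff $7961, deviation payoff $0 → loss $7961.
$630: outcomes coincide → loss $0.
$9837: truthful payoff $2609, deviation payoff $0 → loss $2609.
$10694: truthful payoff $1752, deviation payoff $0 → loss $1752.
$13559: outcomes coincide → loss $0.
$11290: truthful payoff $1156, deviation payoff $0 → loss $1156.
Total loss = $11064 + $7961 + $2609 + $1752 + $1156 = $24542.
In a second-price auction your bid sets only whether you win, not what you pay, so bidding your true value is weakly dominant.

$24542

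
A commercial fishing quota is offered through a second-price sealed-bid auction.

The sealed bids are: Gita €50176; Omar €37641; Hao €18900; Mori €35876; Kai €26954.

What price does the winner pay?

Highest bid: Gita at €50176, so Gita wins.
Second-highest bid: Omar at €37641 — that is the price the winner pays.

€37641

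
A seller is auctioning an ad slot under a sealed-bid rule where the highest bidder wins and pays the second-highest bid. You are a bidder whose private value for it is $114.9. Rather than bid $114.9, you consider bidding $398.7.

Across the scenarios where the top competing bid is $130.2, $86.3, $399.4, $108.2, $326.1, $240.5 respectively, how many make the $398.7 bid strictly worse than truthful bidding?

3

The deviation hurts exactly when the highest competing bid lies strictly between $114.9 and $398.7 — overbidding then wins at a price above your value.
$130.2: inside the interval → strictly worse (loss $15.3).
$86.3: below both → same outcome either way.
$399.4: above both → same outcome either way.
$108.2: below both → same outcome either way.
$326.1: inside the interval → strictly worse (loss $211.2).
$240.5: inside the interval → strictly worse (loss $125.6).
Count: 3.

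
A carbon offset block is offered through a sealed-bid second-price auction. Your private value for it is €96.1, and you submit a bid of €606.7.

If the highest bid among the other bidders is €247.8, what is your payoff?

Your bid €606.7 exceeds the highest competing bid €247.8, so you win.
In a second-price auction the winner pays the second-highest bid, €247.8.
Payoff = value − price = €96.1 − €247.8 = −€151.7.

−€151.7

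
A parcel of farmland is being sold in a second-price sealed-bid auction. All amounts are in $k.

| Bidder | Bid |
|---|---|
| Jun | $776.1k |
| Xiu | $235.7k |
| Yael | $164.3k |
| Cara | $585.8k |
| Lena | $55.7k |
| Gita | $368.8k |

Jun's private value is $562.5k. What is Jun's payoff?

−$23.3k

Highest bid: Jun at $776.1k, so Jun wins.
Second-highest bid: Cara at $585.8k — that is the price the winner pays.
Jun's payoff = value − price = $562.5k − $585.8k = −$23.3k.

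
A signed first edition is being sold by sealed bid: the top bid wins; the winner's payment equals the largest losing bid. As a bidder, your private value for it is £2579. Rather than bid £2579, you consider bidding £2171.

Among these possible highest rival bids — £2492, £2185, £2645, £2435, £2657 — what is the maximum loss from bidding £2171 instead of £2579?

£394

£2492: truthful gives £87, deviation gives £0 → loss £87.
£2185: truthful gives £394, deviation gives £0 → loss £394.
£2645: same outcome either way → loss £0.
£2435: truthful gives £144, deviation gives £0 → loss £144.
£2657: same outcome either way → loss £0.
Maximum loss: £394.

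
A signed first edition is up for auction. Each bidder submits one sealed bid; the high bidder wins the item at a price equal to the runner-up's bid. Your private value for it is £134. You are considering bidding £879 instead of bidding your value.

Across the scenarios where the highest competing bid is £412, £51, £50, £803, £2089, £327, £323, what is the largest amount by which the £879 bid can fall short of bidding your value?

£412: truthful gives £0, deviation gives −£278 → loss £278.
£51: same outcome either way → loss £0.
£50: same outcome either way → loss £0.
£803: truthful gives £0, deviation gives −£669 → loss £669.
£2089: same outcome either way → loss £0.
£327: truthful gives £0, deviation gives −£193 → loss £193.
£323: truthful gives £0, deviation gives −£189 → loss £189.
Maximum loss: £669.

£669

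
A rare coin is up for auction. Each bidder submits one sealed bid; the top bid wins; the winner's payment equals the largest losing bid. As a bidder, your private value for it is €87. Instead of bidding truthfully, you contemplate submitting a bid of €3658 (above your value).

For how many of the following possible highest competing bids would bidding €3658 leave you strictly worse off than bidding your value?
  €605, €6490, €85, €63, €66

1

The deviation hurts exactly when the highest competing bid lies strictly between €87 and €3658 — overbidding then wins at a price above your value.
€605: inside the interval → strictly worse (loss €518).
€6490: above both → same outcome either way.
€85: below both → same outcome either way.
€63: below both → same outcome either way.
€66: below both → same outcome either way.
Count: 1.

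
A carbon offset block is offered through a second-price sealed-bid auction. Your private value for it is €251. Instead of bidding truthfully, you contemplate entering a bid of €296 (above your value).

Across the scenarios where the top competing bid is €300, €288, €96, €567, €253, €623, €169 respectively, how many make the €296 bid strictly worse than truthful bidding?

2

The deviation hurts exactly when the highest competing bid lies strictly between €251 and €296 — overbidding then wins at a price above your value.
€300: above both → same outcome either way.
€288: inside the interval → strictly worse (loss €37).
€96: below both → same outcome either way.
€567: above both → same outcome either way.
€253: inside the interval → strictly worse (loss €2).
€623: above both → same outcome either way.
€169: below both → same outcome either way.
Count: 2.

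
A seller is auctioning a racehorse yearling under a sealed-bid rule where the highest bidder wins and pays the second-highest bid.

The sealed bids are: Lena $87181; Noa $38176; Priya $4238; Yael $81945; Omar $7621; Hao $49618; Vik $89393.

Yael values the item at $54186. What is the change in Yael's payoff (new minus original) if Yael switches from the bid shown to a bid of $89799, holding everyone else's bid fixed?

−$35207

The highest bid among the other bidders is $89393; Yael's bid doesn't change that.
Original bid $81945: Yael is not highest (top rival bid is $89393); payoff $0.
Alternative bid $89799: Yael is highest, pays the top rival bid $89393; payoff $54186 − $89393 = −$35207.
Change in payoff = −$35207 − ($0) = −$35207.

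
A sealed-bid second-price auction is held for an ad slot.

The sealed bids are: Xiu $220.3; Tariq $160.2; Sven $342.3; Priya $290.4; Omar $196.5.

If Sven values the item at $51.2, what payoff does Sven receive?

Highest bid: Sven at $342.3, so Sven wins.
Second-highest bid: Priya at $290.4 — that is the price the winner pays.
Sven's payoff = value − price = $51.2 − $290.4 = −$239.2.

−$239.2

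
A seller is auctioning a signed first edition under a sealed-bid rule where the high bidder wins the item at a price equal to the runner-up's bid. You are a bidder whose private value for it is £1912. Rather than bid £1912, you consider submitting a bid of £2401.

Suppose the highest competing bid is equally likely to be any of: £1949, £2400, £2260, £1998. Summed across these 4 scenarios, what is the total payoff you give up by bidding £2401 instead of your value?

The deviation costs you only when the competing bid falls strictly between £1912 and £2401; elsewhere both bids give the same outcome.
£1949: truthful payoff £0, deviation payoff −£37 → loss £37.
£2400: truthful payoff £0, deviation payoff −£488 → loss £488.
£2260: truthful payoff £0, deviation payoff −£348 → loss £348.
£1998: truthful payoff £0, deviation payoff −£86 → loss £86.
Total loss = £37 + £488 + £348 + £86 = £959.

£959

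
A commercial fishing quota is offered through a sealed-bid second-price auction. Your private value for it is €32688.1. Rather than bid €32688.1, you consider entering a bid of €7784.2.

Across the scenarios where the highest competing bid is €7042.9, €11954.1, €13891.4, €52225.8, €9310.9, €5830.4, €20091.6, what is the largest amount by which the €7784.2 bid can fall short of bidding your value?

€23377.2

€7042.9: same outcome either way → loss €0.
€11954.1: truthful gives €20734, deviation gives €0 → loss €20734.
€13891.4: truthful gives €18796.7, deviation gives €0 → loss €18796.7.
€52225.8: same outcome either way → loss €0.
€9310.9: truthful gives €23377.2, deviation gives €0 → loss €23377.2.
€5830.4: same outcome either way → loss €0.
€20091.6: truthful gives €12596.5, deviation gives €0 → loss €12596.5.
Maximum loss: €23377.2.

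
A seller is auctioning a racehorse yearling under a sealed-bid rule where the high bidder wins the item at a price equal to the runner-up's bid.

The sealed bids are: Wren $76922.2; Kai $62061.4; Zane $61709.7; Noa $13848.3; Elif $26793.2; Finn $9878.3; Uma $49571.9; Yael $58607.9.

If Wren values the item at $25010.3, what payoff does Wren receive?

−$37051.1

Highest bid: Wren at $76922.2, so Wren wins.
Second-highest bid: Kai at $62061.4 — that is the price the winner pays.
Wren's payoff = value − price = $25010.3 − $62061.4 = −$37051.1.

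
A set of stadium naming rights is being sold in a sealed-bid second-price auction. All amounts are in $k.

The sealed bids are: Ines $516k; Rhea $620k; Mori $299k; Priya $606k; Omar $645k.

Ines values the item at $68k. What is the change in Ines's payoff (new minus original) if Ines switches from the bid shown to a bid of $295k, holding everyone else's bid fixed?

The highest bid among the other bidders is $645k; Ines's bid doesn't change that.
Original bid $516k: Ines is not highest (top rival bid is $645k); payoff $0k.
Alternative bid $295k: Ines is not highest (top rival bid is $645k); payoff $0k.
Change in payoff = $0k − ($0k) = $0k.

$0k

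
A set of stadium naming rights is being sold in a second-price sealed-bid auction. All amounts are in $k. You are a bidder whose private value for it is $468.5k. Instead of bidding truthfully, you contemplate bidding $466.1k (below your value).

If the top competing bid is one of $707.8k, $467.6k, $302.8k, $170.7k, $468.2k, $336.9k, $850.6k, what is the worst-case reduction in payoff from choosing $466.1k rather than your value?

$707.8k: same outcome either way → loss $0k.
$467.6k: truthful gives $0.9k, deviation gives $0k → loss $0.9k.
$302.8k: same outcome either way → loss $0k.
$170.7k: same outcome either way → loss $0k.
$468.2k: truthful gives $0.3k, deviation gives $0k → loss $0.3k.
$336.9k: same outcome either way → loss $0k.
$850.6k: same outcome either way → loss $0k.
Maximum loss: $0.9k.

$0.9k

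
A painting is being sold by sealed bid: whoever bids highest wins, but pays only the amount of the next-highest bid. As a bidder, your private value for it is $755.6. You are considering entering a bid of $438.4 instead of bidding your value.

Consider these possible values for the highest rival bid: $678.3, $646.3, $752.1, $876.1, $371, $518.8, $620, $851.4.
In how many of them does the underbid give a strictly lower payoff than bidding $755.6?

The deviation hurts exactly when the highest competing bid lies strictly between $438.4 and $755.6 — underbidding then forfeits a profitable win.
$678.3: inside the interval → strictly worse (loss $77.3).
$646.3: inside the interval → strictly worse (loss $109.3).
$752.1: inside the interval → strictly worse (loss $3.5).
$876.1: above both → same outcome either way.
$371: below both → same outcome either way.
$518.8: inside the interval → strictly worse (loss $236.8).
$620: inside the interval → strictly worse (loss $135.6).
$851.4: above both → same outcome either way.
Count: 5.

5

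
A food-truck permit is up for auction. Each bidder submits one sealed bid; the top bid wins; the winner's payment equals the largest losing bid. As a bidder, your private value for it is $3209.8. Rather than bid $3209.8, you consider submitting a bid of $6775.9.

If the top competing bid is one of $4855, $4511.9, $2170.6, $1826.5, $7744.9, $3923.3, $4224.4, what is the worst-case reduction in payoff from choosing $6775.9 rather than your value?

$1645.2

$4855: truthful gives $0, deviation gives −$1645.2 → loss $1645.2.
$4511.9: truthful gives $0, deviation gives −$1302.1 → loss $1302.1.
$2170.6: same outcome either way → loss $0.
$1826.5: same outcome either way → loss $0.
$7744.9: same outcome either way → loss $0.
$3923.3: truthful gives $0, deviation gives −$713.5 → loss $713.5.
$4224.4: truthful gives $0, deviation gives −$1014.6 → loss $1014.6.
Maximum loss: $1645.2.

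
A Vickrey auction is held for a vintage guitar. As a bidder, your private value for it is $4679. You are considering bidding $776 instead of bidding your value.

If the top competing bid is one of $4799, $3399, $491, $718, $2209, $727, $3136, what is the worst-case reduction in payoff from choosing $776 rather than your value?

$2470

$4799: same outcome either way → loss $0.
$3399: truthful gives $1280, deviation gives $0 → loss $1280.
$491: same outcome either way → loss $0.
$718: same outcome either way → loss $0.
$2209: truthful gives $2470, deviation gives $0 → loss $2470.
$727: same outcome either way → loss $0.
$3136: truthful gives $1543, deviation gives $0 → loss $1543.
Maximum loss: $2470.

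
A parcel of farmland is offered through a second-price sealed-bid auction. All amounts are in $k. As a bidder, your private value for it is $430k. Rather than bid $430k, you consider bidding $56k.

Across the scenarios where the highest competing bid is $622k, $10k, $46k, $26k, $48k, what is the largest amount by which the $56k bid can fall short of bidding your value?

$622k: same outcome either way → loss $0k.
$10k: same outcome either way → loss $0k.
$46k: same outcome either way → loss $0k.
$26k: same outcome either way → loss $0k.
$48k: same outcome either way → loss $0k.
Maximum loss: $0k.

$0k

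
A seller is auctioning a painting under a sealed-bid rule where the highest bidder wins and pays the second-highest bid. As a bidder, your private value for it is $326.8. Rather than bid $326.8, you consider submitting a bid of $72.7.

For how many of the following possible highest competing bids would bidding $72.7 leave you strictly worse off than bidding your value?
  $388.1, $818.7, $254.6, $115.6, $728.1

The deviation hurts exactly when the highest competing bid lies strictly between $72.7 and $326.8 — underbidding then forfeits a profitable win.
$388.1: above both → same outcome either way.
$818.7: above both → same outcome either way.
$254.6: inside the interval → strictly worse (loss $72.2).
$115.6: inside the interval → strictly worse (loss $211.2).
$728.1: above both → same outcome either way.
Count: 2.

2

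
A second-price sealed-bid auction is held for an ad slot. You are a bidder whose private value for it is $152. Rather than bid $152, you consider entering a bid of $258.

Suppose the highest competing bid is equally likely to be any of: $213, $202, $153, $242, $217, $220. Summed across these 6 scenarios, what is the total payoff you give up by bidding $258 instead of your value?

$335

The deviation costs you only when the competing bid falls strictly between $152 and $258; elsewhere both bids give the same outcome.
$213: truthful payoff $0, deviation payoff −$61 → loss $61.
$202: truthful payoff $0, deviation payoff −$50 → loss $50.
$153: truthful payoff $0, deviation payoff −$1 → loss $1.
$242: truthful payoff $0, deviation payoff −$90 → loss $90.
$217: truthful payoff $0, deviation payoff −$65 → loss $65.
$220: truthful payoff $0, deviation payoff −$68 → loss $68.
Total loss = $61 + $50 + $1 + $90 + $65 + $68 = $335.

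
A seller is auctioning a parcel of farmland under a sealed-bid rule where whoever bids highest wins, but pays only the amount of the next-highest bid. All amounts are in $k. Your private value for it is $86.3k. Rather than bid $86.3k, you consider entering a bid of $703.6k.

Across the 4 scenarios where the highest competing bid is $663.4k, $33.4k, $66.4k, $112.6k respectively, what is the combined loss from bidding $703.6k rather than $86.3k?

The deviation costs you only when the competing bid falls strictly between $86.3k and $703.6k; elsewhere both bids give the same outcome.
$663.4k: truthful payoff $0k, deviation payoff −$577.1k → loss $577.1k.
$33.4k: outcomes coincide → loss $0k.
$66.4k: outcomes coincide → loss $0k.
$112.6k: truthful payoff $0k, deviation payoff −$26.3k → loss $26.3k.
Total loss = $577.1k + $26.3k = $603.4k.

$603.4k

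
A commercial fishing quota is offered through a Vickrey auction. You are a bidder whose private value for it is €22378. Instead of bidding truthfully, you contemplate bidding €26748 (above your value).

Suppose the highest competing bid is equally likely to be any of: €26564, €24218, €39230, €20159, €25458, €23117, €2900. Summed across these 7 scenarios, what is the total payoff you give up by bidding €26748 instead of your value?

The deviation costs you only when the competing bid falls strictly between €22378 and €26748; elsewhere both bids give the same outcome.
€26564: truthful payoff €0, deviation payoff −€4186 → loss €4186.
€24218: truthful payoff €0, deviation payoff −€1840 → loss €1840.
€39230: outcomes coincide → loss €0.
€20159: outcomes coincide → loss €0.
€25458: truthful payoff €0, deviation payoff −€3080 → loss €3080.
€23117: truthful payoff €0, deviation payoff −€739 → loss €739.
€2900: outcomes coincide → loss €0.
Total loss = €4186 + €1840 + €3080 + €739 = €9845.

€9845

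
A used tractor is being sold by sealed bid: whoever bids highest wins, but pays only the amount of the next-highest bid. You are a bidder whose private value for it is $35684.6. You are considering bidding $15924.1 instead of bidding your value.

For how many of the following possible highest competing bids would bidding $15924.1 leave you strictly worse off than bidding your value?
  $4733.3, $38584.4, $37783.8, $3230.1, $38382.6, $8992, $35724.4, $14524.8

0

The deviation hurts exactly when the highest competing bid lies strictly between $15924.1 and $35684.6 — underbidding then forfeits a profitable win.
$4733.3: below both → same outcome either way.
$38584.4: above both → same outcome either way.
$37783.8: above both → same outcome either way.
$3230.1: below both → same outcome either way.
$38382.6: above both → same outcome either way.
$8992: below both → same outcome either way.
$35724.4: above both → same outcome either way.
$14524.8: below both → same outcome either way.
Count: 0.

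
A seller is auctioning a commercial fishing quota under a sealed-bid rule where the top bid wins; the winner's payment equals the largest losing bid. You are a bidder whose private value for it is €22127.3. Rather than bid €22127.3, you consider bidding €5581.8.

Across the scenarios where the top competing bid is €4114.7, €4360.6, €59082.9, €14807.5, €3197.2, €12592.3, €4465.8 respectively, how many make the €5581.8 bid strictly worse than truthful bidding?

2

The deviation hurts exactly when the highest competing bid lies strictly between €5581.8 and €22127.3 — underbidding then forfeits a profitable win.
€4114.7: below both → same outcome either way.
€4360.6: below both → same outcome either way.
€59082.9: above both → same outcome either way.
€14807.5: inside the interval → strictly worse (loss €7319.8).
€3197.2: below both → same outcome either way.
€12592.3: inside the interval → strictly worse (loss €9535).
€4465.8: below both → same outcome either way.
Count: 2.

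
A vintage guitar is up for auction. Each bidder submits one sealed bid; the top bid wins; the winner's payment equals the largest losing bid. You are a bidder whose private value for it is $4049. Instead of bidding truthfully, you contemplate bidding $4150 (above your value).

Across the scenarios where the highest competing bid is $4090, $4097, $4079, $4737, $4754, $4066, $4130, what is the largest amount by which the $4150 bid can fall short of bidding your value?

$4090: truthful gives $0, deviation gives −$41 → loss $41.
$4097: truthful gives $0, deviation gives −$48 → loss $48.
$4079: truthful gives $0, deviation gives −$30 → loss $30.
$4737: same outcome either way → loss $0.
$4754: same outcome either way → loss $0.
$4066: truthful gives $0, deviation gives −$17 → loss $17.
$4130: truthful gives $0, deviation gives −$81 → loss $81.
Maximum loss: $81.

$81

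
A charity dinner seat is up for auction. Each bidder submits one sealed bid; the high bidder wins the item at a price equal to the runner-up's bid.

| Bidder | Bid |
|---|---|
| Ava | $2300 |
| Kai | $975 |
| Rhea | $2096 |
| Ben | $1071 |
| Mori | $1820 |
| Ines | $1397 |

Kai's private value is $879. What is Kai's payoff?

$0

Highest bid: Ava at $2300, so Ava wins.
Second-highest bid: Rhea at $2096 — that is the price the winner pays.
Kai did not win, so Kai pays nothing and receives nothing: payoff $0.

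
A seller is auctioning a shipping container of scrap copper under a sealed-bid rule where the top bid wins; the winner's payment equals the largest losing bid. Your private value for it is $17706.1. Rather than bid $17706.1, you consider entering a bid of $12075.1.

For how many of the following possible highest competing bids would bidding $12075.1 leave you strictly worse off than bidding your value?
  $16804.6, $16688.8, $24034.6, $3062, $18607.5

2

The deviation hurts exactly when the highest competing bid lies strictly between $12075.1 and $17706.1 — underbidding then forfeits a profitable win.
$16804.6: inside the interval → strictly worse (loss $901.5).
$16688.8: inside the interval → strictly worse (loss $1017.3).
$24034.6: above both → same outcome either way.
$3062: below both → same outcome either way.
$18607.5: above both → same outcome either way.
Count: 2.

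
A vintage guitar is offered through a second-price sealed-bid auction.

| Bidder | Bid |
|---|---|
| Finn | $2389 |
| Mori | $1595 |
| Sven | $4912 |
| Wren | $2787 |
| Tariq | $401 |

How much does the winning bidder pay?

Highest bid: Sven at $4912, so Sven wins.
Second-highest bid: Wren at $2787 — that is the price the winner pays.

$2787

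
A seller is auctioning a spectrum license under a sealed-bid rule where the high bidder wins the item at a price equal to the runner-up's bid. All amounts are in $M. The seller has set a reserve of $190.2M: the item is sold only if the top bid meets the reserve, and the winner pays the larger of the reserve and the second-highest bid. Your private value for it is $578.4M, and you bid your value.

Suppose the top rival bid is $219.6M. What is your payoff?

Your bid $578.4M is the highest and exceeds the reserve.
Price = max(second-highest bid, reserve) = max($219.6M, $190.2M) = $219.6M.
Payoff = $578.4M − $219.6M = $358.8M.

$358.8M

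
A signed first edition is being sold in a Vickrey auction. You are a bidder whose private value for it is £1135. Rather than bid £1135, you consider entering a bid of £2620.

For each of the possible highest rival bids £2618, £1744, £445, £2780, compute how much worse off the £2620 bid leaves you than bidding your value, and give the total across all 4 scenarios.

The deviation costs you only when the competing bid falls strictly between £1135 and £2620; elsewhere both bids give the same outcome.
£2618: truthful payoff £0, deviation payoff −£1483 → loss £1483.
£1744: truthful payoff £0, deviation payoff −£609 → loss £609.
£445: outcomes coincide → loss £0.
£2780: outcomes coincide → loss £0.
Total loss = £1483 + £609 = £2092.
Truthful bidding weakly dominates here: raising your bid can only win items priced above your value, and lowering it can only forfeit items priced below.

£2092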